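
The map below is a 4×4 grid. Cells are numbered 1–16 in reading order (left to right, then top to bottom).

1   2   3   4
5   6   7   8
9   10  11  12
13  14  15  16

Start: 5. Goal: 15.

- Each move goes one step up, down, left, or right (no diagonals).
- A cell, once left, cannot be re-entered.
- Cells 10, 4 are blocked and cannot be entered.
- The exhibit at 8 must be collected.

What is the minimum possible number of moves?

Any route passes through 8 somewhere between 5 and 15. Summing Manhattan distances along the two legs (5 → 8 → 15) gives a lower bound of 3 + 3 = 6 moves.
A route of 6 moves achieves this: 5 → 6 → 7 → 8 → 12 → 16 → 15.
Since 6 matches the lower bound, it is optimal.

6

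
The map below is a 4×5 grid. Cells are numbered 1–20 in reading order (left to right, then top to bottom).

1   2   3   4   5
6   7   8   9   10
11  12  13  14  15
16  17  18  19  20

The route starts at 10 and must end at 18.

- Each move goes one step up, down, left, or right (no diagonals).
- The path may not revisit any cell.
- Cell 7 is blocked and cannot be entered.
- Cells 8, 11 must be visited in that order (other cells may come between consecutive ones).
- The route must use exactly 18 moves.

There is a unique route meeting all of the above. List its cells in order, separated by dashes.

10 - 5 - 4 - 9 - 8 - 3 - 2 - 1 - 6 - 11 - 16 - 17 - 12 - 13 - 14 - 15 - 20 - 19 - 18

The waypoints must appear in the order 8, 11, with no cell reused.
Route from 10: up 1 to 5, left 1 to 4, down 1 to 9, left 1 to 8, up 1 to 3, left 2 to 1, down 3 to 16, right 1 to 17, up 1 to 12, right 3 to 15, down 1 to 20, left 2 to 18 — 18 moves in all.
Check: order respected (8 at step 4, 11 at step 9); 18 moves as required.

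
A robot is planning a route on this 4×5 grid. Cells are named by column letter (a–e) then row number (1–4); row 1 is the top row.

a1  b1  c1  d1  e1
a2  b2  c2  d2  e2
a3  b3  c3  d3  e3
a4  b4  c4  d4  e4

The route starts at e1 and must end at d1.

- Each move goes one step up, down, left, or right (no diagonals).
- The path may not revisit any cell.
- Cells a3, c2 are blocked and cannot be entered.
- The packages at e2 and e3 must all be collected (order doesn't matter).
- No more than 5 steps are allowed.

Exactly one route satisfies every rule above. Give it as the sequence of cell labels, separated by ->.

e1 -> e2 -> e3 -> d3 -> d2 -> d1

The 5-move cap with required stops at e2, e3 leaves no slack for detours.
Route from e1: down 2 to e3, left 1 to d3, up 2 to d1 — 5 moves in all.
Check: all required cells visited; 5 ≤ 5 moves.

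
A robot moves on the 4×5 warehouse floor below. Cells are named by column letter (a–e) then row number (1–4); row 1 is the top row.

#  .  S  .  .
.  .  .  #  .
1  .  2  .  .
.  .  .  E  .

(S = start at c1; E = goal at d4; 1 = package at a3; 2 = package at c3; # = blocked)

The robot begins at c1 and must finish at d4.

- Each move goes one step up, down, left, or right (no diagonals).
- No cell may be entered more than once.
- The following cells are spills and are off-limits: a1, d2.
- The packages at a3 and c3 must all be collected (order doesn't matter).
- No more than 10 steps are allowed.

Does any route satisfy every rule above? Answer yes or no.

One route that works: c1 → c2 → c3 → b3 → a3 → a4 → b4 → c4 → d4.

yes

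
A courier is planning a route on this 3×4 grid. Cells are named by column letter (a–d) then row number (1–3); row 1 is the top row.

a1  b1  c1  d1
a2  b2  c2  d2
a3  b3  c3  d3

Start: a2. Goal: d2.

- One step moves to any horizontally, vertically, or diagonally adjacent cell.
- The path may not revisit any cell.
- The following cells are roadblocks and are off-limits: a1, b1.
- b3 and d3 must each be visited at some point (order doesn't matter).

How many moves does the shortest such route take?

4

Any route passes through b3 and d3 in some order between a2 and d2. Summing Chebyshev distances along each leg and taking the cheapest ordering (a2 → b3 → d3 → d2) gives a lower bound of 1 + 2 + 1 = 4 moves.
A route of 4 moves achieves this: a2 → b3 → c2 → d3 → d2.
Since 4 matches the lower bound, it is optimal.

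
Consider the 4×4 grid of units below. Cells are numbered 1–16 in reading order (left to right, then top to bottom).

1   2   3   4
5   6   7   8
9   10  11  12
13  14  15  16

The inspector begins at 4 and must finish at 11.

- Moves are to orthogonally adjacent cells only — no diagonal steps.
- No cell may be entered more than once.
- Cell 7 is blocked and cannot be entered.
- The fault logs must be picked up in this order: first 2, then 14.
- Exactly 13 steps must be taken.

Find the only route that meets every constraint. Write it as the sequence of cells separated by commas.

4, 3, 2, 1, 5, 6, 10, 9, 13, 14, 15, 16, 12, 11

The waypoints must appear in the order 2, 14, with no cell reused.
Route from 4: 3× left (reaching 1), down to 5, right to 6, down to 10, left to 9, down to 13, 3× right (reaching 16), up to 12, left to 11 — 13 moves in all.
Check: order respected (2 at step 2, 14 at step 9); 13 moves as required.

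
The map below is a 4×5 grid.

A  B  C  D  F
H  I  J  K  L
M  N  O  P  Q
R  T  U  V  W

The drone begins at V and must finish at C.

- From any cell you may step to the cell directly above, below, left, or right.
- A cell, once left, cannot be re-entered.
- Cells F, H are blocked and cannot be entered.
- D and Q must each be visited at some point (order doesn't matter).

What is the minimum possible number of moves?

Any route passes through D and Q in some order between V and C. Summing Manhattan distances along each leg and taking the cheapest ordering (V → Q → D → C) gives a lower bound of 2 + 3 + 1 = 6 moves.
A route of 6 moves achieves this: V → P → Q → L → K → D → C.
Since 6 matches the lower bound, it is optimal.

6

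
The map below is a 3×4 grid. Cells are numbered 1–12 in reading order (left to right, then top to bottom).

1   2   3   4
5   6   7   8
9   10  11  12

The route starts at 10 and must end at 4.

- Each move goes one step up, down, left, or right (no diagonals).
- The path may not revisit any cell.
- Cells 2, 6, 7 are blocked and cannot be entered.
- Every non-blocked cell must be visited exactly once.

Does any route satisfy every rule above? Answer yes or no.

Cell 1 has only one open neighbour but is neither the start nor the goal, so a Hamiltonian route would have to both enter and leave it through the same neighbour — impossible without revisiting.

no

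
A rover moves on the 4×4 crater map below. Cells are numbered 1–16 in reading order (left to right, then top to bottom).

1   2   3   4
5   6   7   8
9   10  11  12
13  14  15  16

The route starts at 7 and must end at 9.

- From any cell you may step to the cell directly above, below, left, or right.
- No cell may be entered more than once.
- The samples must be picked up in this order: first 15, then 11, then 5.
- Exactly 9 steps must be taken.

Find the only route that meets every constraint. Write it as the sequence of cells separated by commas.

The waypoints must appear in the order 15, 11, 5, with no cell reused.
Route from 7: right to 8, 2× down (reaching 16), left to 15, up to 11, left to 10, up to 6, left to 5, down to 9 — 9 moves in all.
Check: order respected (15 at step 4, 11 at step 5, 5 at step 8); 9 moves as required.

7, 8, 12, 16, 15, 11, 10, 6, 5, 9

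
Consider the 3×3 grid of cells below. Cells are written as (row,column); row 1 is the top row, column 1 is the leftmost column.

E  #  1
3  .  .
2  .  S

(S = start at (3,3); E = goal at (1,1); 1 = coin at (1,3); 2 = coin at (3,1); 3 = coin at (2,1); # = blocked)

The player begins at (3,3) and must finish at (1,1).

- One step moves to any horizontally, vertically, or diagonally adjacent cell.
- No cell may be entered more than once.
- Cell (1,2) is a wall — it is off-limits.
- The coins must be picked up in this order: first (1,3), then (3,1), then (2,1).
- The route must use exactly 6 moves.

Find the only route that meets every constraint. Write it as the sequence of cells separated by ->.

(3,3) -> (2,3) -> (1,3) -> (2,2) -> (3,1) -> (2,1) -> (1,1)

The waypoints must appear in the order (1,3), (3,1), (2,1), with no cell reused.
Route from (3,3): 2× up (reaching (1,3)), 2× down-left (reaching (3,1)), 2× up (reaching (1,1)) — 6 moves in all.
Check: order respected (1 at step 2, 2 at step 4, 3 at step 5); 6 moves as required.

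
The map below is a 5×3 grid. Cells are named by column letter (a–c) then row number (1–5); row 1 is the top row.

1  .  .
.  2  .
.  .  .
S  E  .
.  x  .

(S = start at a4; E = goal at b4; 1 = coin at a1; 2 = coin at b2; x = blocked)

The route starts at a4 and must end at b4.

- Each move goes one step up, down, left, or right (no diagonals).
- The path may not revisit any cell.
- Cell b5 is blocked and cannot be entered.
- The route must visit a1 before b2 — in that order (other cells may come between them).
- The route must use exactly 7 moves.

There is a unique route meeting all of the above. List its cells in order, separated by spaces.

a4 a3 a2 a1 b1 b2 b3 b4

The waypoints must appear in the order a1, b2, with no cell reused.
Route from a4: 3× up (reaching a1), right to b1, 3× down (reaching b4) — 7 moves in all.
Check: order respected (1 at step 3, 2 at step 5); 7 moves as required.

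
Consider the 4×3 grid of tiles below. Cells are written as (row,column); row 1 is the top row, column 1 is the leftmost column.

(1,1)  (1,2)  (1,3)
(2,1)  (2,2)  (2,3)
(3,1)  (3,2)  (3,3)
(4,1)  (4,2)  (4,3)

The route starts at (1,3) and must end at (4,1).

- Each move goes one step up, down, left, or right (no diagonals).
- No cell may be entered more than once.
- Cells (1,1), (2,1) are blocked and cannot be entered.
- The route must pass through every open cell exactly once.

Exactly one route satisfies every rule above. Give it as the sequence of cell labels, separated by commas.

(1,3), (1,2), (2,2), (2,3), (3,3), (4,3), (4,2), (3,2), (3,1), (4,1)

Need to visit all 10 open cells exactly once, starting at (1,3) and ending at (4,1).
Cell (3,1) has only two open neighbours ((4,1) and (3,2)), so the path must pass straight through it: one of those is the cell it's entered from and the other is where it exits.
Route from (1,3): left 1 to (1,2), down 1 to (2,2), right 1 to (2,3), down 2 to (4,3), left 1 to (4,2), up 1 to (3,2), left 1 to (3,1), down 1 to (4,1) — 9 moves in all.
Check: all 10 open cells covered.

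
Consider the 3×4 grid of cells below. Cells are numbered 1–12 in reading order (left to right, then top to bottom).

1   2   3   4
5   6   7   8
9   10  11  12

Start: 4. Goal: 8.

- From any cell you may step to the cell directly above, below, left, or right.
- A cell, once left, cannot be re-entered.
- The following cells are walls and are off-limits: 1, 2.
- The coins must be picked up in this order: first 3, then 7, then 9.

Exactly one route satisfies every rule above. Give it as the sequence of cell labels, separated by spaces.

The waypoints must appear in the order 3, 7, 9, with no cell reused.
Route from 4: left to 3, down to 7, 2× left (reaching 5), down to 9, 3× right (reaching 12), up to 8 — 9 moves in all.
Check: order respected (3 at step 1, 7 at step 2, 9 at step 5).

4 3 7 6 5 9 10 11 12 8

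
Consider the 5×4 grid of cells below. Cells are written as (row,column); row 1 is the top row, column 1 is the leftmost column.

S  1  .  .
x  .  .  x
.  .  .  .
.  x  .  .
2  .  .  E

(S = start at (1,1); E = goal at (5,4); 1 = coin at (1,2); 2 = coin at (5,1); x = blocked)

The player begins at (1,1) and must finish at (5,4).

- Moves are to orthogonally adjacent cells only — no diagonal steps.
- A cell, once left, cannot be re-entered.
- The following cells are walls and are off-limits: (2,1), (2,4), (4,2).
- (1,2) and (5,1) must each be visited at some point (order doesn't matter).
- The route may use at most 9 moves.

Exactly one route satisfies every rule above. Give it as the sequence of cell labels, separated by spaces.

(1,1) (1,2) (2,2) (3,2) (3,1) (4,1) (5,1) (5,2) (5,3) (5,4)

Any route must reach (1,2) and (5,1) and still end at (5,4) within 9 moves, so the order of the required stops is forced.
Route from (1,1): right 1 to (1,2), down 2 to (3,2), left 1 to (3,1), down 2 to (5,1), right 3 to (5,4) — 9 moves in all.
Check: all required cells visited; 9 ≤ 9 moves.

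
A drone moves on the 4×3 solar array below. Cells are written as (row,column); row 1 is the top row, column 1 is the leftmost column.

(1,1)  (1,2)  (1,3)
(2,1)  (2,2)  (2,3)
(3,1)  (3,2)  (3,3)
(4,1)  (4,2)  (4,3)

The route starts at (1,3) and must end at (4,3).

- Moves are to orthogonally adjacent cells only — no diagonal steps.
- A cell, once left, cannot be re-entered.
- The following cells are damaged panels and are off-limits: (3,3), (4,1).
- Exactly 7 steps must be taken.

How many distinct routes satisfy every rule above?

Need simple routes of exactly 7 moves from (1,3) to (4,3) (Manhattan distance 3, so 2 moves are spent on a detour and 2 undoing it).
Enumerating: (1,3) (2,3) (2,2) (2,1) (3,1) (3,2) (4,2) (4,3) | (1,3) (1,2) (2,2) (2,1) (3,1) (3,2) (4,2) (4,3) | (1,3) (1,2) (1,1) (2,1) (3,1) (3,2) (4,2) (4,3) | (1,3) (1,2) (1,1) (2,1) (2,2) (3,2) (4,2) (4,3).
That gives 4 routes.

4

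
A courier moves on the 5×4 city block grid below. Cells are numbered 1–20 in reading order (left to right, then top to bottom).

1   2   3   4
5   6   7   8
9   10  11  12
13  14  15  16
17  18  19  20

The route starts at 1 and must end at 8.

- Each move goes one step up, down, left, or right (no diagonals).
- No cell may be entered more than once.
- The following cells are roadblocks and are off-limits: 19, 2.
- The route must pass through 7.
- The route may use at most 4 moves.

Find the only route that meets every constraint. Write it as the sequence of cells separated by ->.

1 -> 5 -> 6 -> 7 -> 8

Any route must reach 7 and still end at 8 within 4 moves, so the order of the required stops is forced.
Route from 1: down 1 to 5, right 3 to 8 — 4 moves in all.
Check: all required cells visited; 4 ≤ 4 moves.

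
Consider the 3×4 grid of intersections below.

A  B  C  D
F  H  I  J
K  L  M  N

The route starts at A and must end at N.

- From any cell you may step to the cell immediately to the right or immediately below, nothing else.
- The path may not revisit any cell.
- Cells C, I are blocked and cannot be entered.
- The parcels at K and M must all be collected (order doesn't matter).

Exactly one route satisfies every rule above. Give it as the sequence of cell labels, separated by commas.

Moves only go right or down, so the column and row indices never decrease.
Route from A: down 2 to K, right 3 to N — 5 moves in all.
Check: all required cells visited.

A, F, K, L, M, N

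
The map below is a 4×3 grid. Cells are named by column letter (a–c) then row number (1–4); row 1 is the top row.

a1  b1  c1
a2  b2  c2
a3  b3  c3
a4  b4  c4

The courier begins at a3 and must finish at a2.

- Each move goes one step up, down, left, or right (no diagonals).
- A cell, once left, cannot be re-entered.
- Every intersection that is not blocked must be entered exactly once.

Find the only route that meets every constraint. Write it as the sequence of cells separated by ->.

Need to visit all 12 open cells exactly once, starting at a3 and ending at a2.
Cell c1 has only two open neighbours (c2 and b1), so the path must pass straight through it: one of those is the cell it's entered from and the other is where it exits.
Route from a3: down to a4, 2× right (reaching c4), up to c3, left to b3, up to b2, right to c2, up to c1, 2× left (reaching a1), down to a2 — 11 moves in all.
Check: all 12 open cells covered.

a3 -> a4 -> b4 -> c4 -> c3 -> b3 -> b2 -> c2 -> c1 -> b1 -> a1 -> a2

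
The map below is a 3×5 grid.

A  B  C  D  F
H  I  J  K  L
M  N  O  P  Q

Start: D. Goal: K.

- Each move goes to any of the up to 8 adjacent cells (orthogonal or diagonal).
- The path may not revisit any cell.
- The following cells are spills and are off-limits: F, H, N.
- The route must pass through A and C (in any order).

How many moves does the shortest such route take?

Any route passes through A and C in some order between D and K. Summing Chebyshev distances along each leg and taking the cheapest ordering (D → A → C → K) gives a lower bound of 3 + 2 + 1 = 6 moves.
A route of 6 moves achieves this: D → C → B → A → I → J → K.
Since 6 matches the lower bound, it is optimal.

6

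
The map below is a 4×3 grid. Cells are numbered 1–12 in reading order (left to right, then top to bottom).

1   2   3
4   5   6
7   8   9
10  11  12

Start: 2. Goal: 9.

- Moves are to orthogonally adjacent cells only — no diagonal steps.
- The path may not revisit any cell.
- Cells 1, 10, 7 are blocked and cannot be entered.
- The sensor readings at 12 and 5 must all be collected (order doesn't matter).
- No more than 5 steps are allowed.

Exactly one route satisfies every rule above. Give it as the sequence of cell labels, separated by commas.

The 5-move cap with required stops at 12, 5 leaves no slack for detours.
Route from 2: down 3 to 11, right 1 to 12, up 1 to 9 — 5 moves in all.
Check: all required cells visited; 5 ≤ 5 moves.

2, 5, 8, 11, 12, 9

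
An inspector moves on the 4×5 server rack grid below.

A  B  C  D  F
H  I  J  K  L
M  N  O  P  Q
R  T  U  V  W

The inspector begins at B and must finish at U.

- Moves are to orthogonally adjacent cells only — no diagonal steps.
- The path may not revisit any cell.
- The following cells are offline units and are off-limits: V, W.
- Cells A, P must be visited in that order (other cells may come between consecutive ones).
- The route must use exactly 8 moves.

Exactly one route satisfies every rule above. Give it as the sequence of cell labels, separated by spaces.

B A H I J K P O U

The waypoints must appear in the order A, P, with no cell reused.
Route from B: left to A, down to H, 3× right (reaching K), down to P, left to O, down to U — 8 moves in all.
Check: order respected (A at step 1, P at step 6); 8 moves as required.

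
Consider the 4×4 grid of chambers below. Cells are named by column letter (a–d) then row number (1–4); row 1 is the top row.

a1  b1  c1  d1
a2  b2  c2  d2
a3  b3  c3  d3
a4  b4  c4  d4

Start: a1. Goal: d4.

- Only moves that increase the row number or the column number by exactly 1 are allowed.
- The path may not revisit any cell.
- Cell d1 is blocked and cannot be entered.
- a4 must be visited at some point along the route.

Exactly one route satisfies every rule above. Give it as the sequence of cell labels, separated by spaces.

Moves only go right or down, so the column and row indices never decrease.
Route from a1: 3× down (reaching a4), 3× right (reaching d4) — 6 moves in all.
Check: all required cells visited.

a1 a2 a3 a4 b4 c4 d4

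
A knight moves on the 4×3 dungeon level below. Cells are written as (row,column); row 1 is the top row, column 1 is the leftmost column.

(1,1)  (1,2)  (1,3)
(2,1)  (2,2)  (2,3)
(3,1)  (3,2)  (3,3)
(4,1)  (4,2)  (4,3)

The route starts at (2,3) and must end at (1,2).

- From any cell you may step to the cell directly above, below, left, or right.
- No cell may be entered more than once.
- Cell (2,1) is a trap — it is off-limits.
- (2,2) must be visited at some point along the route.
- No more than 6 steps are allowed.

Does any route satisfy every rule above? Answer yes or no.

yes

One route that works: (2,3) → (2,2) → (1,2).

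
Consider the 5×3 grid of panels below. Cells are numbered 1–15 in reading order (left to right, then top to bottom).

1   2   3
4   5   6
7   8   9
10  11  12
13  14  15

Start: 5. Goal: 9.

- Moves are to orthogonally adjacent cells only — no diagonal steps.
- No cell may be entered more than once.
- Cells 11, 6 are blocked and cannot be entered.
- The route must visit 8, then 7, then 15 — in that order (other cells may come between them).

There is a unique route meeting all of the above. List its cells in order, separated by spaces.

The waypoints must appear in the order 8, 7, 15, with no cell reused.
Route from 5: down 1 to 8, left 1 to 7, down 2 to 13, right 2 to 15, up 2 to 9 — 8 moves in all.
Check: order respected (8 at step 1, 7 at step 2, 15 at step 6).

5 8 7 10 13 14 15 12 9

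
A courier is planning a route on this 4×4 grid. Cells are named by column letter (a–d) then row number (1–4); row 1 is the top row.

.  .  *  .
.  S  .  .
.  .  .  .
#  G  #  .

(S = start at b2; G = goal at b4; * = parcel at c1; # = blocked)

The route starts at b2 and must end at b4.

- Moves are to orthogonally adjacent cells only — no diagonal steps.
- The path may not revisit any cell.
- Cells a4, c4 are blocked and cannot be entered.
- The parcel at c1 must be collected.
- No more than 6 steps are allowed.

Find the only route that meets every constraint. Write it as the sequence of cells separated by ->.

The 6-move cap with required stops at c1 leaves no slack for detours.
Route from b2: up to b1, right to c1, 2× down (reaching c3), left to b3, down to b4 — 6 moves in all.
Check: all required cells visited; 6 ≤ 6 moves.

b2 -> b1 -> c1 -> c2 -> c3 -> b3 -> b4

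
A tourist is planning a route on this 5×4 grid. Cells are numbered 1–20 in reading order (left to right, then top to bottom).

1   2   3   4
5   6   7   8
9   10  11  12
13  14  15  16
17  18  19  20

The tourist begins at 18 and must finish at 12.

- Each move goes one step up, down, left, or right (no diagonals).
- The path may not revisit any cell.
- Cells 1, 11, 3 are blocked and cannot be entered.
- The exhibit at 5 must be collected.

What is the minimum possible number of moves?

Any route passes through 5 somewhere between 18 and 12. Summing Manhattan distances along the two legs (18 → 5 → 12) gives a lower bound of 4 + 4 = 8 moves.
A route of 8 moves achieves this: 18 → 14 → 10 → 9 → 5 → 6 → 7 → 8 → 12.
Since 8 matches the lower bound, it is optimal.

8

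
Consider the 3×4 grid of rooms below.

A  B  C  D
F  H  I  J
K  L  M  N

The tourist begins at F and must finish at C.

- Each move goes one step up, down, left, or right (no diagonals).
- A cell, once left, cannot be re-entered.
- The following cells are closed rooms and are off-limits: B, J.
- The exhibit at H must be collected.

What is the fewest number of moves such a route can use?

Any route passes through H somewhere between F and C. Summing Manhattan distances along the two legs (F → H → C) gives a lower bound of 1 + 2 = 3 moves.
A route of 3 moves achieves this: F → H → I → C.
Since 3 matches the lower bound, it is optimal.

3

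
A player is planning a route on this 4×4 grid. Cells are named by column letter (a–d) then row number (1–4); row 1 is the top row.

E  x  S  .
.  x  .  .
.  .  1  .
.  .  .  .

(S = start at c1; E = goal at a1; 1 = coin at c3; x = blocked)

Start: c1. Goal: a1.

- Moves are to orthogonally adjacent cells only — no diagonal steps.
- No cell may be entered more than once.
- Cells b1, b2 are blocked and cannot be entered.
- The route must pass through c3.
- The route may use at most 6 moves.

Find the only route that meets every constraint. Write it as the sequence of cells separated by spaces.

c1 c2 c3 b3 a3 a2 a1

The 6-move cap with required stops at c3 leaves no slack for detours.
Route from c1: down 2 to c3, left 2 to a3, up 2 to a1 — 6 moves in all.
Check: all required cells visited; 6 ≤ 6 moves.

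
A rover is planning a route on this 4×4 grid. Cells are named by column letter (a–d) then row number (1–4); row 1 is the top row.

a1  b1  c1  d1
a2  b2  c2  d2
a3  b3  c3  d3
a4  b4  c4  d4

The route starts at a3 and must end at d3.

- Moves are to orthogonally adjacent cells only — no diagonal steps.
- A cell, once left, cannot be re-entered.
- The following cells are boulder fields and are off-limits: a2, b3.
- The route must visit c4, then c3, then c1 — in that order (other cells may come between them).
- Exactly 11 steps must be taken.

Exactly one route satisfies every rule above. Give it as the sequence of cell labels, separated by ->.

The waypoints must appear in the order c4, c3, c1, with no cell reused.
Route from a3: down 1 to a4, right 2 to c4, up 2 to c2, left 1 to b2, up 1 to b1, right 2 to d1, down 2 to d3 — 11 moves in all.
Check: order respected (c4 at step 3, c3 at step 4, c1 at step 8); 11 moves as required.

a3 -> a4 -> b4 -> c4 -> c3 -> c2 -> b2 -> b1 -> c1 -> d1 -> d2 -> d3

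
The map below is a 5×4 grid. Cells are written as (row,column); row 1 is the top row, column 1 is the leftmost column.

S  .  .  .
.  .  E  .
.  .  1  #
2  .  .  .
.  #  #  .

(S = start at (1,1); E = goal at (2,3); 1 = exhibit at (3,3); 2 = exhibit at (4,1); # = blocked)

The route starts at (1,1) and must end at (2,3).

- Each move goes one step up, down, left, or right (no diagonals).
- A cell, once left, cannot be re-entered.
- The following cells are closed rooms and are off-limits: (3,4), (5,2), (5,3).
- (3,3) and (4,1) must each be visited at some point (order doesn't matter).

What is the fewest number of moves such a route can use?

7

Any route passes through (3,3) and (4,1) in some order between (1,1) and (2,3). Summing Manhattan distances along each leg and taking the cheapest ordering ((1,1) → (4,1) → (3,3) → (2,3)) gives a lower bound of 3 + 3 + 1 = 7 moves.
A route of 7 moves achieves this: (1,1) → (2,1) → (3,1) → (4,1) → (4,2) → (3,2) → (3,3) → (2,3).
Since 7 matches the lower bound, it is optimal.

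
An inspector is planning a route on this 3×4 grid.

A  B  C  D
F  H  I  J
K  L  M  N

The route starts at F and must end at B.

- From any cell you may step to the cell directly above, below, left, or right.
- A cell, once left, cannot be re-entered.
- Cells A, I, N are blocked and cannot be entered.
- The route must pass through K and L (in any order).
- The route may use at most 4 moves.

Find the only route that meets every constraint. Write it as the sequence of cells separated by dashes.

Any route must reach K and L and still end at B within 4 moves, so the order of the required stops is forced.
Route from F: down to K, right to L, 2× up (reaching B) — 4 moves in all.
Check: all required cells visited; 4 ≤ 4 moves.

F - K - L - H - B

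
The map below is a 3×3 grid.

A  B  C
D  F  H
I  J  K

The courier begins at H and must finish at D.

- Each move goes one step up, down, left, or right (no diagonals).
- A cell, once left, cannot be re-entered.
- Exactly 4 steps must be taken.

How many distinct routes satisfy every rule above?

Need simple routes of exactly 4 moves from H to D (Manhattan distance 2, so 1 moves are spent on a detour and 1 undoing it).
Enumerating: H C B F D | H C B A D | H K J F D | H K J I D | H F B A D | H F J I D.
That gives 6 routes.

6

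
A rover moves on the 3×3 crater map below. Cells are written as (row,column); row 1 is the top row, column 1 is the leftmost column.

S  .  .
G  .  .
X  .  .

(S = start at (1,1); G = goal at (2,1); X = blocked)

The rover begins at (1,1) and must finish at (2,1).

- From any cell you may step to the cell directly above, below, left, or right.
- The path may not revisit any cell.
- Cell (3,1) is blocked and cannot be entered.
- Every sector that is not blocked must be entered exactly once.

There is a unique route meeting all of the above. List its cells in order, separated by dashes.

Need to visit all 8 open cells exactly once, starting at (1,1) and ending at (2,1).
Cell (3,2) has only two open neighbours ((2,2) and (3,3)), so the path must pass straight through it: one of those is the cell it's entered from and the other is where it exits.
Route from (1,1): right 2 to (1,3), down 2 to (3,3), left 1 to (3,2), up 1 to (2,2), left 1 to (2,1) — 7 moves in all.
Check: all 8 open cells covered.

(1,1) - (1,2) - (1,3) - (2,3) - (3,3) - (3,2) - (2,2) - (2,1)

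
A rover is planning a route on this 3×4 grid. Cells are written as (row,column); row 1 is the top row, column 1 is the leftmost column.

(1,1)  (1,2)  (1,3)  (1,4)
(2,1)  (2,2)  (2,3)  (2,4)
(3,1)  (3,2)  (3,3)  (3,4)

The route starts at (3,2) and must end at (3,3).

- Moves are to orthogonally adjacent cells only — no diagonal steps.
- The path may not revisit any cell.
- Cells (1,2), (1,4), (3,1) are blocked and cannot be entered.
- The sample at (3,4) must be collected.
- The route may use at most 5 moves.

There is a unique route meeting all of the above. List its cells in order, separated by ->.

The budget equals the shortest possible length, so every move has to be on a shortest route through the required cells.
Route from (3,2): up to (2,2), 2× right (reaching (2,4)), down to (3,4), left to (3,3) — 5 moves in all.
Check: all required cells visited; 5 ≤ 5 moves.

(3,2) -> (2,2) -> (2,3) -> (2,4) -> (3,4) -> (3,3)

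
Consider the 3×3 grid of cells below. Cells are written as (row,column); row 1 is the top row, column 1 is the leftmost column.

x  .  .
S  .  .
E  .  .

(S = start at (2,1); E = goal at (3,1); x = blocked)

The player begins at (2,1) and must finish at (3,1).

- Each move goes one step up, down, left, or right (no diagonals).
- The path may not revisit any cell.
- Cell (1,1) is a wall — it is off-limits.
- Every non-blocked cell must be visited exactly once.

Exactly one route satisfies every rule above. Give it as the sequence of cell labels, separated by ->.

(2,1) -> (2,2) -> (1,2) -> (1,3) -> (2,3) -> (3,3) -> (3,2) -> (3,1)

Need to visit all 8 open cells exactly once, starting at (2,1) and ending at (3,1).
Cell (1,3) has only two open neighbours ((2,3) and (1,2)), so the path must pass straight through it: one of those is the cell it's entered from and the other is where it exits.
Route from (2,1): right 1 to (2,2), up 1 to (1,2), right 1 to (1,3), down 2 to (3,3), left 2 to (3,1) — 7 moves in all.
Check: all 8 open cells covered.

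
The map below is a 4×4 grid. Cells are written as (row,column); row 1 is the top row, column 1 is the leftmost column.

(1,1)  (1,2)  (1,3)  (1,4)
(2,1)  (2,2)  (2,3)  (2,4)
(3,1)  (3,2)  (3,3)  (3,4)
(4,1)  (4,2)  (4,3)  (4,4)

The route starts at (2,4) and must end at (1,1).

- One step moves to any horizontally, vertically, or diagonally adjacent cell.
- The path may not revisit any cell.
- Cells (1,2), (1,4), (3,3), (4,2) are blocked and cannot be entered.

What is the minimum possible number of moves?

3

With diagonal moves allowed, the Chebyshev distance max(|Δrow|,|Δcol|) from (2,4) to (1,1) is 3, so at least 3 moves are needed.
A route of 3 moves achieves this: (2,4) → (1,3) → (2,2) → (1,1).
Since 3 matches the lower bound, it is optimal.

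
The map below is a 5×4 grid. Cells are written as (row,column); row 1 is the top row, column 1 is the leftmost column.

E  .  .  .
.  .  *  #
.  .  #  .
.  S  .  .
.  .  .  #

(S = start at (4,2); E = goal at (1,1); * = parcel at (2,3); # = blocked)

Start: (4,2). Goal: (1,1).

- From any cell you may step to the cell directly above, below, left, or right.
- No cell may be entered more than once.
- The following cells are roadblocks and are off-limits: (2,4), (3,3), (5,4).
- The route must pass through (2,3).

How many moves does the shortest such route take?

6

Any route passes through (2,3) somewhere between (4,2) and (1,1). Summing Manhattan distances along the two legs ((4,2) → (2,3) → (1,1)) gives a lower bound of 3 + 3 = 6 moves.
A route of 6 moves achieves this: (4,2) → (3,2) → (2,2) → (2,3) → (1,3) → (1,2) → (1,1).
Since 6 matches the lower bound, it is optimal.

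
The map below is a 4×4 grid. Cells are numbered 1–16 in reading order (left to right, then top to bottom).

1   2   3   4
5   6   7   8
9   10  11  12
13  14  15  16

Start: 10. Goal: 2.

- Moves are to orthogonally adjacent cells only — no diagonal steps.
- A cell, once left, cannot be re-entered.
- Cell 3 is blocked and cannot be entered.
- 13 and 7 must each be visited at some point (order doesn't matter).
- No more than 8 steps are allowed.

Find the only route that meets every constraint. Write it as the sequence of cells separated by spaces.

The budget equals the shortest possible length, so every move has to be on a shortest route through the required cells.
Route from 10: left to 9, down to 13, 2× right (reaching 15), 2× up (reaching 7), left to 6, up to 2 — 8 moves in all.
Check: all required cells visited; 8 ≤ 8 moves.

10 9 13 14 15 11 7 6 2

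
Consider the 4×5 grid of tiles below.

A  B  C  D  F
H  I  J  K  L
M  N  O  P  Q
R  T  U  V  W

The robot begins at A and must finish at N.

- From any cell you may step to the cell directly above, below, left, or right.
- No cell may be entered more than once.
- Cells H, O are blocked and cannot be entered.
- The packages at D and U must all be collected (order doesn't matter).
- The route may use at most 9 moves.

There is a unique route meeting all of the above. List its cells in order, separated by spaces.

The budget equals the shortest possible length, so every move has to be on a shortest route through the required cells.
Route from A: right 3 to D, down 3 to V, left 2 to T, up 1 to N — 9 moves in all.
Check: all required cells visited; 9 ≤ 9 moves.

A B C D K P V U T N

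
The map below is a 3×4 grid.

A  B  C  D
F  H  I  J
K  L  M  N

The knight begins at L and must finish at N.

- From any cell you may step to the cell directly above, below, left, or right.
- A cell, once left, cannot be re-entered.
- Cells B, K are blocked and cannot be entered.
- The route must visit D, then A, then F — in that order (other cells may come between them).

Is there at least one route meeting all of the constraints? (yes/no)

no

A must be visited but has only one open neighbour (F), and it is neither the start nor the goal — the route would have to enter and leave through F, re-entering it.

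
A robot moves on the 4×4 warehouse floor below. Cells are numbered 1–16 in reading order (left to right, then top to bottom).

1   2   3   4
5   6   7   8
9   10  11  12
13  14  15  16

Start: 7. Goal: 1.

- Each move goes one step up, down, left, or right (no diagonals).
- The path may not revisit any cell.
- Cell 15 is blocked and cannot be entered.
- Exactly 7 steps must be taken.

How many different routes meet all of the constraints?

Need simple routes of exactly 7 moves from 7 to 1 (Manhattan distance 3, so 2 moves are spent on a detour and 2 undoing it).
Branch systematically from the start, pruning whenever the remaining move budget drops below the Manhattan distance to 1 or differs from it in parity. Grouping the completions by first move — via 3: 1; via 11: 3; via 6: 1; via 8: 4 — and summing: 1 + 3 + 1 + 4 = 9.
That gives 9 routes.

9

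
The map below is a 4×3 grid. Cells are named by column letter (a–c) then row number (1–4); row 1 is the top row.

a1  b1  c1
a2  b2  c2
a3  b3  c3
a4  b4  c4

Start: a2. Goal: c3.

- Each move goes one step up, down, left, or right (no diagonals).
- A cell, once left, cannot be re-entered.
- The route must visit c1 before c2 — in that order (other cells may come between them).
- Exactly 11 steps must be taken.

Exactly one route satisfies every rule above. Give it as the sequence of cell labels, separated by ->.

The waypoints must appear in the order c1, c2, with no cell reused.
Route from a2: up to a1, 2× right (reaching c1), down to c2, left to b2, down to b3, left to a3, down to a4, 2× right (reaching c4), up to c3 — 11 moves in all.
Check: order respected (c1 at step 3, c2 at step 4); 11 moves as required.

a2 -> a1 -> b1 -> c1 -> c2 -> b2 -> b3 -> a3 -> a4 -> b4 -> c4 -> c3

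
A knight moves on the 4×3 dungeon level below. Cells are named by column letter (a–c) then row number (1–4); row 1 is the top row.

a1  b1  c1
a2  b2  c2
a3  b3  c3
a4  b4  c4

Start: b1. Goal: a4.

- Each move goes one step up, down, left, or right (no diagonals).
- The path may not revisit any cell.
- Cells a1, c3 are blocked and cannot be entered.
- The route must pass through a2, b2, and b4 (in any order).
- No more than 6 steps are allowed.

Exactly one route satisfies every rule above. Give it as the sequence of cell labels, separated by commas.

b1, b2, a2, a3, b3, b4, a4

The budget equals the shortest possible length, so every move has to be on a shortest route through the required cells.
Route from b1: down to b2, left to a2, down to a3, right to b3, down to b4, left to a4 — 6 moves in all.
Check: all required cells visited; 6 ≤ 6 moves.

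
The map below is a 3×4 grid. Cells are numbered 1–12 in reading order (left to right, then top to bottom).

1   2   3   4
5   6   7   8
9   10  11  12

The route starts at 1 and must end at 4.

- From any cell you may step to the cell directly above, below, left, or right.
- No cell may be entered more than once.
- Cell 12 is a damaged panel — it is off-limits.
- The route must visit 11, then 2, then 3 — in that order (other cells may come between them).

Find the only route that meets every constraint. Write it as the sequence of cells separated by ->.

The waypoints must appear in the order 11, 2, 3, with no cell reused.
Route from 1: 2× down (reaching 9), 2× right (reaching 11), up to 7, left to 6, up to 2, 2× right (reaching 4) — 9 moves in all.
Check: order respected (11 at step 4, 2 at step 7, 3 at step 8).

1 -> 5 -> 9 -> 10 -> 11 -> 7 -> 6 -> 2 -> 3 -> 4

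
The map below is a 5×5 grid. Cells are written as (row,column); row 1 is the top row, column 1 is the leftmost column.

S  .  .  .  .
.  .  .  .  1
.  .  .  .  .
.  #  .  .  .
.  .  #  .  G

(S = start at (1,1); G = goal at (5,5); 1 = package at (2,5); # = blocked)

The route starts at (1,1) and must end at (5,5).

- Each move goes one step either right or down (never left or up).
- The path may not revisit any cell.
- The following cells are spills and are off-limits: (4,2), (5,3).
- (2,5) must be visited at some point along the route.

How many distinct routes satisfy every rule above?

A right/down-only route from (1,1) to (5,5) makes exactly 4 down-moves and 4 right-moves in some order.
With no other constraints that would be C(8,4) = 70 routes.
Split at (2,5) and multiply the segment counts (each segment already excludes blocked cells): (1,1)→(2,5): 5; (2,5)→(5,5): 1; product = 5.
That gives 5 routes.

5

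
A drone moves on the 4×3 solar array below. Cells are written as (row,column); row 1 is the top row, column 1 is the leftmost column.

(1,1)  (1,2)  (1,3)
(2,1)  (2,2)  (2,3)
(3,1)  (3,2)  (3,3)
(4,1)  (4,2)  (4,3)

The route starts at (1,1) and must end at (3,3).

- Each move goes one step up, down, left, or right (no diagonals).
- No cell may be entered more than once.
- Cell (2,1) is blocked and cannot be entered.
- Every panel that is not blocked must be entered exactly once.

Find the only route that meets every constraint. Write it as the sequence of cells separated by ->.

(1,1) -> (1,2) -> (1,3) -> (2,3) -> (2,2) -> (3,2) -> (3,1) -> (4,1) -> (4,2) -> (4,3) -> (3,3)

Need to visit all 11 open cells exactly once, starting at (1,1) and ending at (3,3).
Cell (4,3) has only two open neighbours ((3,3) and (4,2)), so the path must pass straight through it: one of those is the cell it's entered from and the other is where it exits.
Route from (1,1): right 2 to (1,3), down 1 to (2,3), left 1 to (2,2), down 1 to (3,2), left 1 to (3,1), down 1 to (4,1), right 2 to (4,3), up 1 to (3,3) — 10 moves in all.
Check: all 11 open cells covered.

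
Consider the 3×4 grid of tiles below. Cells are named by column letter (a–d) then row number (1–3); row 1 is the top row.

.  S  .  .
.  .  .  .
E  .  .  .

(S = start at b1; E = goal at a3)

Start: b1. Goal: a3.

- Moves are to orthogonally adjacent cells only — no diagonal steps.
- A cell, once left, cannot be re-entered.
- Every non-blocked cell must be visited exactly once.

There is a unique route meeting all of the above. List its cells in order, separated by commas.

b1, a1, a2, b2, c2, c1, d1, d2, d3, c3, b3, a3

Need to visit all 12 open cells exactly once, starting at b1 and ending at a3.
Cell d3 has only two open neighbours (d2 and c3), so the path must pass straight through it: one of those is the cell it's entered from and the other is where it exits.
Route from b1: left 1 to a1, down 1 to a2, right 2 to c2, up 1 to c1, right 1 to d1, down 2 to d3, left 3 to a3 — 11 moves in all.
Check: all 12 open cells covered.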